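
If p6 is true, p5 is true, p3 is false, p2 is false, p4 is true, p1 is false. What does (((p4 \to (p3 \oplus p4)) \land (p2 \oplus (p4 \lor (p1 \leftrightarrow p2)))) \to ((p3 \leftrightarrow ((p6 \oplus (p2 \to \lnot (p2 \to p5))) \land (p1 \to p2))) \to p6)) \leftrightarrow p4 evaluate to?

\text{True}

p3 \oplus p4 = \text{False} \oplus \text{True} = \text{True}
p4 \to (p3 \oplus p4) = \text{True} \to \text{True} = \text{True}
p1 \leftrightarrow p2 = \text{False} \leftrightarrow \text{False} = \text{True}
p4 \lor (p1 \leftrightarrow p2) = \text{True} \lor \text{True} = \text{True}
p2 \oplus (p4 \lor (p1 \leftrightarrow p2)) = \text{False} \oplus \text{True} = \text{True}
(p4 \to (p3 \oplus p4)) \land (p2 \oplus (p4 \lor (p1 \leftrightarrow p2))) = \text{True} \land \text{True} = \text{True}
p2 \to p5 = \text{False} \to \text{True} = \text{True}
\lnot (p2 \to p5) = \lnot \text{True} = \text{False}
p2 \to \lnot (p2 \to p5) = \text{False} \to \text{False} = \text{True}
p6 \oplus (p2 \to \lnot (p2 \to p5)) = \text{True} \oplus \text{True} = \text{False}
p1 \to p2 = \text{False} \to \text{False} = \text{True}
(p6 \oplus (p2 \to \lnot (p2 \to p5))) \land (p1 \to p2) = \text{False} \land \text{True} = \text{False}
p3 \leftrightarrow ((p6 \oplus (p2 \to \lnot (p2 \to p5))) \land (p1 \to p2)) = \text{False} \leftrightarrow \text{False} = \text{True}
(p3 \leftrightarrow ((p6 \oplus (p2 \to \lnot (p2 \to p5))) \land (p1 \to p2))) \to p6 = \text{True} \to \text{True} = \text{True}
((p4 \to (p3 \oplus p4)) \land (p2 \oplus (p4 \lor (p1 \leftrightarrow p2)))) \to ((p3 \leftrightarrow ((p6 \oplus (p2 \to \lnot (p2 \to p5))) \land (p1 \to p2))) \to p6) = \text{True} \to \text{True} = \text{True}
(((p4 \to (p3 \oplus p4)) \land (p2 \oplus (p4 \lor (p1 \leftrightarrow p2)))) \to ((p3 \leftrightarrow ((p6 \oplus (p2 \to \lnot (p2 \to p5))) \land (p1 \to p2))) \to p6)) \leftrightarrow p4 = \text{True} \leftrightarrow \text{True} = \text{True}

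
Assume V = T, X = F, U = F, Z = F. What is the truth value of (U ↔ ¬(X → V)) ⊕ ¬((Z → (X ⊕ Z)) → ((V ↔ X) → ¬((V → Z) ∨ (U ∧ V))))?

T

X → V = F → T = T
¬(X → V) = ¬T = F
U ↔ ¬(X → V) = F ↔ F = T
X ⊕ Z = F ⊕ F = F
Z → (X ⊕ Z) = F → F = T
V ↔ X = T ↔ F = F
V → Z = T → F = F
U ∧ V = F ∧ T = F
(V → Z) ∨ (U ∧ V) = F ∨ F = F
¬((V → Z) ∨ (U ∧ V)) = ¬F = T
(V ↔ X) → ¬((V → Z) ∨ (U ∧ V)) = F → T = T
(Z → (X ⊕ Z)) → ((V ↔ X) → ¬((V → Z) ∨ (U ∧ V))) = T → T = T
¬((Z → (X ⊕ Z)) → ((V ↔ X) → ¬((V → Z) ∨ (U ∧ V)))) = ¬T = F
(U ↔ ¬(X → V)) ⊕ ¬((Z → (X ⊕ Z)) → ((V ↔ X) → ¬((V → Z) ∨ (U ∧ V)))) = T ⊕ F = T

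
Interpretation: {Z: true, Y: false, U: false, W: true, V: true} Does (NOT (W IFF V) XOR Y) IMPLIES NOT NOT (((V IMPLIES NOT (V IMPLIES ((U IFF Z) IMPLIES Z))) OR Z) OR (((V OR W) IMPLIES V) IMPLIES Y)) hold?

W IFF V = true IFF true = true
NOT (W IFF V) = NOT true = false
NOT (W IFF V) XOR Y = false XOR false = false
U IFF Z = false IFF true = false
(U IFF Z) IMPLIES Z = false IMPLIES true = true
V IMPLIES ((U IFF Z) IMPLIES Z) = true IMPLIES true = true
NOT (V IMPLIES ((U IFF Z) IMPLIES Z)) = NOT true = false
V IMPLIES NOT (V IMPLIES ((U IFF Z) IMPLIES Z)) = true IMPLIES false = false
(V IMPLIES NOT (V IMPLIES ((U IFF Z) IMPLIES Z))) OR Z = false OR true = true
V OR W = true OR true = true
(V OR W) IMPLIES V = true IMPLIES true = true
((V OR W) IMPLIES V) IMPLIES Y = true IMPLIES false = false
((V IMPLIES NOT (V IMPLIES ((U IFF Z) IMPLIES Z))) OR Z) OR (((V OR W) IMPLIES V) IMPLIES Y) = true OR false = true
NOT (((V IMPLIES NOT (V IMPLIES ((U IFF Z) IMPLIES Z))) OR Z) OR (((V OR W) IMPLIES V) IMPLIES Y)) = NOT true = false
NOT NOT (((V IMPLIES NOT (V IMPLIES ((U IFF Z) IMPLIES Z))) OR Z) OR (((V OR W) IMPLIES V) IMPLIES Y)) = NOT false = true
(NOT (W IFF V) XOR Y) IMPLIES NOT NOT (((V IMPLIES NOT (V IMPLIES ((U IFF Z) IMPLIES Z))) OR Z) OR (((V OR W) IMPLIES V) IMPLIES Y)) = false IMPLIES true = true

true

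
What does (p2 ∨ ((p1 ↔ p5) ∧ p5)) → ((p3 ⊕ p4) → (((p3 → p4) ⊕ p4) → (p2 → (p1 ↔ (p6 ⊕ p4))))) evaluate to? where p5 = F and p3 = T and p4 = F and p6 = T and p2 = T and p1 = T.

T

p1 ↔ p5 = T ↔ F = F
(p1 ↔ p5) ∧ p5 = F ∧ F = F
p2 ∨ ((p1 ↔ p5) ∧ p5) = T ∨ F = T
p3 ⊕ p4 = T ⊕ F = T
p3 → p4 = T → F = F
(p3 → p4) ⊕ p4 = F ⊕ F = F
p6 ⊕ p4 = T ⊕ F = T
p1 ↔ (p6 ⊕ p4) = T ↔ T = T
p2 → (p1 ↔ (p6 ⊕ p4)) = T → T = T
((p3 → p4) ⊕ p4) → (p2 → (p1 ↔ (p6 ⊕ p4))) = F → T = T
(p3 ⊕ p4) → (((p3 → p4) ⊕ p4) → (p2 → (p1 ↔ (p6 ⊕ p4)))) = T → T = T
(p2 ∨ ((p1 ↔ p5) ∧ p5)) → ((p3 ⊕ p4) → (((p3 → p4) ⊕ p4) → (p2 → (p1 ↔ (p6 ⊕ p4))))) = T → T = T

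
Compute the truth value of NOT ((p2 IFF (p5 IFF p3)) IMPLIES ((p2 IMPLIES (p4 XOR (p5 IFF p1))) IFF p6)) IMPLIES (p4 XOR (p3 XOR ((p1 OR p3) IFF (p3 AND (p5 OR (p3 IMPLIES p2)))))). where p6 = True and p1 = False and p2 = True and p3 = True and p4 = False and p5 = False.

True

Substituting p6=True, p1=False, p2=True, p3=True, p4=False, p5=False:
p5 IFF p3 = False IFF True = False
p2 IFF (p5 IFF p3) = True IFF False = False
p5 IFF p1 = False IFF False = True
p4 XOR (p5 IFF p1) = False XOR True = True
p2 IMPLIES (p4 XOR (p5 IFF p1)) = True IMPLIES True = True
(p2 IMPLIES (p4 XOR (p5 IFF p1))) IFF p6 = True IFF True = True
(p2 IFF (p5 IFF p3)) IMPLIES ((p2 IMPLIES (p4 XOR (p5 IFF p1))) IFF p6) = False IMPLIES True = True
NOT ((p2 IFF (p5 IFF p3)) IMPLIES ((p2 IMPLIES (p4 XOR (p5 IFF p1))) IFF p6)) = NOT True = False
p1 OR p3 = False OR True = True
p3 IMPLIES p2 = True IMPLIES True = True
p5 OR (p3 IMPLIES p2) = False OR True = True
p3 AND (p5 OR (p3 IMPLIES p2)) = True AND True = True
(p1 OR p3) IFF (p3 AND (p5 OR (p3 IMPLIES p2))) = True IFF True = True
p3 XOR ((p1 OR p3) IFF (p3 AND (p5 OR (p3 IMPLIES p2)))) = True XOR True = False
p4 XOR (p3 XOR ((p1 OR p3) IFF (p3 AND (p5 OR (p3 IMPLIES p2))))) = False XOR False = False
NOT ((p2 IFF (p5 IFF p3)) IMPLIES ((p2 IMPLIES (p4 XOR (p5 IFF p1))) IFF p6)) IMPLIES (p4 XOR (p3 XOR ((p1 OR p3) IFF (p3 AND (p5 OR (p3 IMPLIES p2)))))) = False IMPLIES False = True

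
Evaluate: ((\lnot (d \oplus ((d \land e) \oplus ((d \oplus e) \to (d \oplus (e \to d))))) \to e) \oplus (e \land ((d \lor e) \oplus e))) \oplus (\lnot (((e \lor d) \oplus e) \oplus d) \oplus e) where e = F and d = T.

F

Substituting e=F, d=T:
d \land e = T \land F = F
d \oplus e = T \oplus F = T
e \to d = F \to T = T
d \oplus (e \to d) = T \oplus T = F
(d \oplus e) \to (d \oplus (e \to d)) = T \to F = F
(d \land e) \oplus ((d \oplus e) \to (d \oplus (e \to d))) = F \oplus F = F
d \oplus ((d \land e) \oplus ((d \oplus e) \to (d \oplus (e \to d)))) = T \oplus F = T
\lnot (d \oplus ((d \land e) \oplus ((d \oplus e) \to (d \oplus (e \to d))))) = \lnot T = F
\lnot (d \oplus ((d \land e) \oplus ((d \oplus e) \to (d \oplus (e \to d))))) \to e = F \to F = T
d \lor e = T \lor F = T
(d \lor e) \oplus e = T \oplus F = T
e \land ((d \lor e) \oplus e) = F \land T = F
(\lnot (d \oplus ((d \land e) \oplus ((d \oplus e) \to (d \oplus (e \to d))))) \to e) \oplus (e \land ((d \lor e) \oplus e)) = T \oplus F = T
e \lor d = F \lor T = T
(e \lor d) \oplus e = T \oplus F = T
((e \lor d) \oplus e) \oplus d = T \oplus T = F
\lnot (((e \lor d) \oplus e) \oplus d) = \lnot F = T
\lnot (((e \lor d) \oplus e) \oplus d) \oplus e = T \oplus F = T
((\lnot (d \oplus ((d \land e) \oplus ((d \oplus e) \to (d \oplus (e \to d))))) \to e) \oplus (e \land ((d \lor e) \oplus e))) \oplus (\lnot (((e \lor d) \oplus e) \oplus d) \oplus e) = T \oplus T = F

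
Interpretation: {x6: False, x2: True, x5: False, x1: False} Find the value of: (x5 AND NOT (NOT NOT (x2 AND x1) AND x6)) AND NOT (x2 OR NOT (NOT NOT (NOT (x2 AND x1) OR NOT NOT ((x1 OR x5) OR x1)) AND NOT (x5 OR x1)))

Substituting x6=False, x2=True, x5=False, x1=False:
x2 AND x1 = True AND False = False
NOT (x2 AND x1) = NOT False = True
NOT NOT (x2 AND x1) = NOT True = False
NOT NOT (x2 AND x1) AND x6 = False AND False = False
NOT (NOT NOT (x2 AND x1) AND x6) = NOT False = True
x5 AND NOT (NOT NOT (x2 AND x1) AND x6) = False AND True = False
x2 AND x1 = True AND False = False
NOT (x2 AND x1) = NOT False = True
x1 OR x5 = False OR False = False
(x1 OR x5) OR x1 = False OR False = False
NOT ((x1 OR x5) OR x1) = NOT False = True
NOT NOT ((x1 OR x5) OR x1) = NOT True = False
NOT (x2 AND x1) OR NOT NOT ((x1 OR x5) OR x1) = True OR False = True
NOT (NOT (x2 AND x1) OR NOT NOT ((x1 OR x5) OR x1)) = NOT True = False
NOT NOT (NOT (x2 AND x1) OR NOT NOT ((x1 OR x5) OR x1)) = NOT False = True
x5 OR x1 = False OR False = False
NOT (x5 OR x1) = NOT False = True
NOT NOT (NOT (x2 AND x1) OR NOT NOT ((x1 OR x5) OR x1)) AND NOT (x5 OR x1) = True AND True = True
NOT (NOT NOT (NOT (x2 AND x1) OR NOT NOT ((x1 OR x5) OR x1)) AND NOT (x5 OR x1)) = NOT True = False
x2 OR NOT (NOT NOT (NOT (x2 AND x1) OR NOT NOT ((x1 OR x5) OR x1)) AND NOT (x5 OR x1)) = True OR False = True
NOT (x2 OR NOT (NOT NOT (NOT (x2 AND x1) OR NOT NOT ((x1 OR x5) OR x1)) AND NOT (x5 OR x1))) = NOT True = False
(x5 AND NOT (NOT NOT (x2 AND x1) AND x6)) AND NOT (x2 OR NOT (NOT NOT (NOT (x2 AND x1) OR NOT NOT ((x1 OR x5) OR x1)) AND NOT (x5 OR x1))) = False AND False = False

False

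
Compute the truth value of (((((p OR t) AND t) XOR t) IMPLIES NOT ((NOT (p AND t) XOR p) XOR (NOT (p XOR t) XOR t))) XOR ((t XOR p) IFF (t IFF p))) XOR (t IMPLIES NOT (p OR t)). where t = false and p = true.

false

Substituting t=false, p=true:
p OR t = true OR false = true
(p OR t) AND t = true AND false = false
((p OR t) AND t) XOR t = false XOR false = false
p AND t = true AND false = false
NOT (p AND t) = NOT false = true
NOT (p AND t) XOR p = true XOR true = false
p XOR t = true XOR false = true
NOT (p XOR t) = NOT true = false
NOT (p XOR t) XOR t = false XOR false = false
(NOT (p AND t) XOR p) XOR (NOT (p XOR t) XOR t) = false XOR false = false
NOT ((NOT (p AND t) XOR p) XOR (NOT (p XOR t) XOR t)) = NOT false = true
(((p OR t) AND t) XOR t) IMPLIES NOT ((NOT (p AND t) XOR p) XOR (NOT (p XOR t) XOR t)) = false IMPLIES true = true
t XOR p = false XOR true = true
t IFF p = false IFF true = false
(t XOR p) IFF (t IFF p) = true IFF false = false
((((p OR t) AND t) XOR t) IMPLIES NOT ((NOT (p AND t) XOR p) XOR (NOT (p XOR t) XOR t))) XOR ((t XOR p) IFF (t IFF p)) = true XOR false = true
p OR t = true OR false = true
NOT (p OR t) = NOT true = false
t IMPLIES NOT (p OR t) = false IMPLIES false = true
(((((p OR t) AND t) XOR t) IMPLIES NOT ((NOT (p AND t) XOR p) XOR (NOT (p XOR t) XOR t))) XOR ((t XOR p) IFF (t IFF p))) XOR (t IMPLIES NOT (p OR t)) = true XOR true = false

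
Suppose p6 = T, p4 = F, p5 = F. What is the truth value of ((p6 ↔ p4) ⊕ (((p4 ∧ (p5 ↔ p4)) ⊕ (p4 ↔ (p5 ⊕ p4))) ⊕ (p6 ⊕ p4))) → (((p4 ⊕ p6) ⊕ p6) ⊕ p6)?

T

p6 ↔ p4 = T ↔ F = F
p5 ↔ p4 = F ↔ F = T
p4 ∧ (p5 ↔ p4) = F ∧ T = F
p5 ⊕ p4 = F ⊕ F = F
p4 ↔ (p5 ⊕ p4) = F ↔ F = T
(p4 ∧ (p5 ↔ p4)) ⊕ (p4 ↔ (p5 ⊕ p4)) = F ⊕ T = T
p6 ⊕ p4 = T ⊕ F = T
((p4 ∧ (p5 ↔ p4)) ⊕ (p4 ↔ (p5 ⊕ p4))) ⊕ (p6 ⊕ p4) = T ⊕ T = F
(p6 ↔ p4) ⊕ (((p4 ∧ (p5 ↔ p4)) ⊕ (p4 ↔ (p5 ⊕ p4))) ⊕ (p6 ⊕ p4)) = F ⊕ F = F
p4 ⊕ p6 = F ⊕ T = T
(p4 ⊕ p6) ⊕ p6 = T ⊕ T = F
((p4 ⊕ p6) ⊕ p6) ⊕ p6 = F ⊕ T = T
((p6 ↔ p4) ⊕ (((p4 ∧ (p5 ↔ p4)) ⊕ (p4 ↔ (p5 ⊕ p4))) ⊕ (p6 ⊕ p4))) → (((p4 ⊕ p6) ⊕ p6) ⊕ p6) = F → T = T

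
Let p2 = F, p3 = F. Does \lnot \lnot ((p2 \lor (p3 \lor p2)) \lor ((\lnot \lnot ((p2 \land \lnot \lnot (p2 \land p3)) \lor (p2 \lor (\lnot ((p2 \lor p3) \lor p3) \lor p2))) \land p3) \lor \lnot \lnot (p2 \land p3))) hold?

F

Substituting p2=F, p3=F:
p3 \lor p2 = F \lor F = F
p2 \lor (p3 \lor p2) = F \lor F = F
p2 \land p3 = F \land F = F
\lnot (p2 \land p3) = \lnot F = T
\lnot \lnot (p2 \land p3) = \lnot T = F
p2 \land \lnot \lnot (p2 \land p3) = F \land F = F
p2 \lor p3 = F \lor F = F
(p2 \lor p3) \lor p3 = F \lor F = F
\lnot ((p2 \lor p3) \lor p3) = \lnot F = T
\lnot ((p2 \lor p3) \lor p3) \lor p2 = T \lor F = T
p2 \lor (\lnot ((p2 \lor p3) \lor p3) \lor p2) = F \lor T = T
(p2 \land \lnot \lnot (p2 \land p3)) \lor (p2 \lor (\lnot ((p2 \lor p3) \lor p3) \lor p2)) = F \lor T = T
\lnot ((p2 \land \lnot \lnot (p2 \land p3)) \lor (p2 \lor (\lnot ((p2 \lor p3) \lor p3) \lor p2))) = \lnot T = F
\lnot \lnot ((p2 \land \lnot \lnot (p2 \land p3)) \lor (p2 \lor (\lnot ((p2 \lor p3) \lor p3) \lor p2))) = \lnot F = T
\lnot \lnot ((p2 \land \lnot \lnot (p2 \land p3)) \lor (p2 \lor (\lnot ((p2 \lor p3) \lor p3) \lor p2))) \land p3 = T \land F = F
p2 \land p3 = F \land F = F
\lnot (p2 \land p3) = \lnot F = T
\lnot \lnot (p2 \land p3) = \lnot T = F
(\lnot \lnot ((p2 \land \lnot \lnot (p2 \land p3)) \lor (p2 \lor (\lnot ((p2 \lor p3) \lor p3) \lor p2))) \land p3) \lor \lnot \lnot (p2 \land p3) = F \lor F = F
(p2 \lor (p3 \lor p2)) \lor ((\lnot \lnot ((p2 \land \lnot \lnot (p2 \land p3)) \lor (p2 \lor (\lnot ((p2 \lor p3) \lor p3) \lor p2))) \land p3) \lor \lnot \lnot (p2 \land p3)) = F \lor F = F
\lnot ((p2 \lor (p3 \lor p2)) \lor ((\lnot \lnot ((p2 \land \lnot \lnot (p2 \land p3)) \lor (p2 \lor (\lnot ((p2 \lor p3) \lor p3) \lor p2))) \land p3) \lor \lnot \lnot (p2 \land p3))) = \lnot F = T
\lnot \lnot ((p2 \lor (p3 \lor p2)) \lor ((\lnot \lnot ((p2 \land \lnot \lnot (p2 \land p3)) \lor (p2 \lor (\lnot ((p2 \lor p3) \lor p3) \lor p2))) \land p3) \lor \lnot \lnot (p2 \land p3))) = \lnot T = F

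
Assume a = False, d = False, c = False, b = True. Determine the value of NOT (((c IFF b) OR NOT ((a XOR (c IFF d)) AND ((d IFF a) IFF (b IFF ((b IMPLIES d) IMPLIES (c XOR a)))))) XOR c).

True

c IFF b = False IFF True = False
c IFF d = False IFF False = True
a XOR (c IFF d) = False XOR True = True
d IFF a = False IFF False = True
b IMPLIES d = True IMPLIES False = False
c XOR a = False XOR False = False
(b IMPLIES d) IMPLIES (c XOR a) = False IMPLIES False = True
b IFF ((b IMPLIES d) IMPLIES (c XOR a)) = True IFF True = True
(d IFF a) IFF (b IFF ((b IMPLIES d) IMPLIES (c XOR a))) = True IFF True = True
(a XOR (c IFF d)) AND ((d IFF a) IFF (b IFF ((b IMPLIES d) IMPLIES (c XOR a)))) = True AND True = True
NOT ((a XOR (c IFF d)) AND ((d IFF a) IFF (b IFF ((b IMPLIES d) IMPLIES (c XOR a))))) = NOT True = False
(c IFF b) OR NOT ((a XOR (c IFF d)) AND ((d IFF a) IFF (b IFF ((b IMPLIES d) IMPLIES (c XOR a))))) = False OR False = False
((c IFF b) OR NOT ((a XOR (c IFF d)) AND ((d IFF a) IFF (b IFF ((b IMPLIES d) IMPLIES (c XOR a)))))) XOR c = False XOR False = False
NOT (((c IFF b) OR NOT ((a XOR (c IFF d)) AND ((d IFF a) IFF (b IFF ((b IMPLIES d) IMPLIES (c XOR a)))))) XOR c) = NOT False = True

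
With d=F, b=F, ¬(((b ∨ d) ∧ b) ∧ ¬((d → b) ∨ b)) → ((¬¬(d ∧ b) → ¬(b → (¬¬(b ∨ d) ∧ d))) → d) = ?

F

b ∨ d = F ∨ F = F
(b ∨ d) ∧ b = F ∧ F = F
d → b = F → F = T
(d → b) ∨ b = T ∨ F = T
¬((d → b) ∨ b) = ¬T = F
((b ∨ d) ∧ b) ∧ ¬((d → b) ∨ b) = F ∧ F = F
¬(((b ∨ d) ∧ b) ∧ ¬((d → b) ∨ b)) = ¬F = T
d ∧ b = F ∧ F = F
¬(d ∧ b) = ¬F = T
¬¬(d ∧ b) = ¬T = F
b ∨ d = F ∨ F = F
¬(b ∨ d) = ¬F = T
¬¬(b ∨ d) = ¬T = F
¬¬(b ∨ d) ∧ d = F ∧ F = F
b → (¬¬(b ∨ d) ∧ d) = F → F = T
¬(b → (¬¬(b ∨ d) ∧ d)) = ¬T = F
¬¬(d ∧ b) → ¬(b → (¬¬(b ∨ d) ∧ d)) = F → F = T
(¬¬(d ∧ b) → ¬(b → (¬¬(b ∨ d) ∧ d))) → d = T → F = F
¬(((b ∨ d) ∧ b) ∧ ¬((d → b) ∨ b)) → ((¬¬(d ∧ b) → ¬(b → (¬¬(b ∨ d) ∧ d))) → d) = T → F = F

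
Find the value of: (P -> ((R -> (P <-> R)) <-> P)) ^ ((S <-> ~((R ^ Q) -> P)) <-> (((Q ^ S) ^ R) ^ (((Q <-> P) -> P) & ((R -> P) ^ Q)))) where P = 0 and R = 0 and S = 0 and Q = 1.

1

P <-> R = 0 <-> 0 = 1
R -> (P <-> R) = 0 -> 1 = 1
(R -> (P <-> R)) <-> P = 1 <-> 0 = 0
P -> ((R -> (P <-> R)) <-> P) = 0 -> 0 = 1
R ^ Q = 0 ^ 1 = 1
(R ^ Q) -> P = 1 -> 0 = 0
~((R ^ Q) -> P) = ~0 = 1
S <-> ~((R ^ Q) -> P) = 0 <-> 1 = 0
Q ^ S = 1 ^ 0 = 1
(Q ^ S) ^ R = 1 ^ 0 = 1
Q <-> P = 1 <-> 0 = 0
(Q <-> P) -> P = 0 -> 0 = 1
R -> P = 0 -> 0 = 1
(R -> P) ^ Q = 1 ^ 1 = 0
((Q <-> P) -> P) & ((R -> P) ^ Q) = 1 & 0 = 0
((Q ^ S) ^ R) ^ (((Q <-> P) -> P) & ((R -> P) ^ Q)) = 1 ^ 0 = 1
(S <-> ~((R ^ Q) -> P)) <-> (((Q ^ S) ^ R) ^ (((Q <-> P) -> P) & ((R -> P) ^ Q))) = 0 <-> 1 = 0
(P -> ((R -> (P <-> R)) <-> P)) ^ ((S <-> ~((R ^ Q) -> P)) <-> (((Q ^ S) ^ R) ^ (((Q <-> P) -> P) & ((R -> P) ^ Q)))) = 1 ^ 0 = 1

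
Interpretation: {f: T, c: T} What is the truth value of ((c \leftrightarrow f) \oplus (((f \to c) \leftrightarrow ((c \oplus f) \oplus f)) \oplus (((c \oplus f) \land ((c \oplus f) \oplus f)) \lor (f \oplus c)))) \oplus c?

T

c \leftrightarrow f = T \leftrightarrow T = T
f \to c = T \to T = T
c \oplus f = T \oplus T = F
(c \oplus f) \oplus f = F \oplus T = T
(f \to c) \leftrightarrow ((c \oplus f) \oplus f) = T \leftrightarrow T = T
c \oplus f = T \oplus T = F
c \oplus f = T \oplus T = F
(c \oplus f) \oplus f = F \oplus T = T
(c \oplus f) \land ((c \oplus f) \oplus f) = F \land T = F
f \oplus c = T \oplus T = F
((c \oplus f) \land ((c \oplus f) \oplus f)) \lor (f \oplus c) = F \lor F = F
((f \to c) \leftrightarrow ((c \oplus f) \oplus f)) \oplus (((c \oplus f) \land ((c \oplus f) \oplus f)) \lor (f \oplus c)) = T \oplus F = T
(c \leftrightarrow f) \oplus (((f \to c) \leftrightarrow ((c \oplus f) \oplus f)) \oplus (((c \oplus f) \land ((c \oplus f) \oplus f)) \lor (f \oplus c))) = T \oplus T = F
((c \leftrightarrow f) \oplus (((f \to c) \leftrightarrow ((c \oplus f) \oplus f)) \oplus (((c \oplus f) \land ((c \oplus f) \oplus f)) \lor (f \oplus c)))) \oplus c = F \oplus T = T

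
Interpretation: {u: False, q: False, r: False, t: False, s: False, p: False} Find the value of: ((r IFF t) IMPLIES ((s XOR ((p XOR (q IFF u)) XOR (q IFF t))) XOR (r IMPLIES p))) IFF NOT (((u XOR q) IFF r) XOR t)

False

r IFF t = False IFF False = True
q IFF u = False IFF False = True
p XOR (q IFF u) = False XOR True = True
q IFF t = False IFF False = True
(p XOR (q IFF u)) XOR (q IFF t) = True XOR True = False
s XOR ((p XOR (q IFF u)) XOR (q IFF t)) = False XOR False = False
r IMPLIES p = False IMPLIES False = True
(s XOR ((p XOR (q IFF u)) XOR (q IFF t))) XOR (r IMPLIES p) = False XOR True = True
(r IFF t) IMPLIES ((s XOR ((p XOR (q IFF u)) XOR (q IFF t))) XOR (r IMPLIES p)) = True IMPLIES True = True
u XOR q = False XOR False = False
(u XOR q) IFF r = False IFF False = True
((u XOR q) IFF r) XOR t = True XOR False = True
NOT (((u XOR q) IFF r) XOR t) = NOT True = False
((r IFF t) IMPLIES ((s XOR ((p XOR (q IFF u)) XOR (q IFF t))) XOR (r IMPLIES p))) IFF NOT (((u XOR q) IFF r) XOR t) = True IFF False = False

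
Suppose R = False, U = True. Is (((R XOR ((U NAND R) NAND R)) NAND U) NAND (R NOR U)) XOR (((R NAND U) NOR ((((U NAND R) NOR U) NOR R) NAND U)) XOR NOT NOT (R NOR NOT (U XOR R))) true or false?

Substituting R=False, U=True:
U NAND R = True NAND False = True
(U NAND R) NAND R = True NAND False = True
R XOR ((U NAND R) NAND R) = False XOR True = True
(R XOR ((U NAND R) NAND R)) NAND U = True NAND True = False
R NOR U = False NOR True = False
((R XOR ((U NAND R) NAND R)) NAND U) NAND (R NOR U) = False NAND False = True
R NAND U = False NAND True = True
U NAND R = True NAND False = True
(U NAND R) NOR U = True NOR True = False
((U NAND R) NOR U) NOR R = False NOR False = True
(((U NAND R) NOR U) NOR R) NAND U = True NAND True = False
(R NAND U) NOR ((((U NAND R) NOR U) NOR R) NAND U) = True NOR False = False
U XOR R = True XOR False = True
NOT (U XOR R) = NOT True = False
R NOR NOT (U XOR R) = False NOR False = True
NOT (R NOR NOT (U XOR R)) = NOT True = False
NOT NOT (R NOR NOT (U XOR R)) = NOT False = True
((R NAND U) NOR ((((U NAND R) NOR U) NOR R) NAND U)) XOR NOT NOT (R NOR NOT (U XOR R)) = False XOR True = True
(((R XOR ((U NAND R) NAND R)) NAND U) NAND (R NOR U)) XOR (((R NAND U) NOR ((((U NAND R) NOR U) NOR R) NAND U)) XOR NOT NOT (R NOR NOT (U XOR R))) = True XOR True = False

False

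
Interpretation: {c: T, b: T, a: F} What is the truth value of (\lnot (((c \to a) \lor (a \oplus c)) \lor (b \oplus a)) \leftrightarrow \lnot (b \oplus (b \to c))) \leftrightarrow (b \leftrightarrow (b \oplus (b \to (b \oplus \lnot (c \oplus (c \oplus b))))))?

c \to a = T \to F = F
a \oplus c = F \oplus T = T
(c \to a) \lor (a \oplus c) = F \lor T = T
b \oplus a = T \oplus F = T
((c \to a) \lor (a \oplus c)) \lor (b \oplus a) = T \lor T = T
\lnot (((c \to a) \lor (a \oplus c)) \lor (b \oplus a)) = \lnot T = F
b \to c = T \to T = T
b \oplus (b \to c) = T \oplus T = F
\lnot (b \oplus (b \to c)) = \lnot F = T
\lnot (((c \to a) \lor (a \oplus c)) \lor (b \oplus a)) \leftrightarrow \lnot (b \oplus (b \to c)) = F \leftrightarrow T = F
c \oplus b = T \oplus T = F
c \oplus (c \oplus b) = T \oplus F = T
\lnot (c \oplus (c \oplus b)) = \lnot T = F
b \oplus \lnot (c \oplus (c \oplus b)) = T \oplus F = T
b \to (b \oplus \lnot (c \oplus (c \oplus b))) = T \to T = T
b \oplus (b \to (b \oplus \lnot (c \oplus (c \oplus b)))) = T \oplus T = F
b \leftrightarrow (b \oplus (b \to (b \oplus \lnot (c \oplus (c \oplus b))))) = T \leftrightarrow F = F
(\lnot (((c \to a) \lor (a \oplus c)) \lor (b \oplus a)) \leftrightarrow \lnot (b \oplus (b \to c))) \leftrightarrow (b \leftrightarrow (b \oplus (b \to (b \oplus \lnot (c \oplus (c \oplus b)))))) = F \leftrightarrow F = T

T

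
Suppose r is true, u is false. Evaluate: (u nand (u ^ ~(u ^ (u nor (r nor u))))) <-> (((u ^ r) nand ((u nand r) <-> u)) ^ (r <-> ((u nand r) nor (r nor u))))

r nor u = True nor False = False
u nor (r nor u) = False nor False = True
u ^ (u nor (r nor u)) = False ^ True = True
~(u ^ (u nor (r nor u))) = ~True = False
u ^ ~(u ^ (u nor (r nor u))) = False ^ False = False
u nand (u ^ ~(u ^ (u nor (r nor u)))) = False nand False = True
u ^ r = False ^ True = True
u nand r = False nand True = True
(u nand r) <-> u = True <-> False = False
(u ^ r) nand ((u nand r) <-> u) = True nand False = True
u nand r = False nand True = True
r nor u = True nor False = False
(u nand r) nor (r nor u) = True nor False = False
r <-> ((u nand r) nor (r nor u)) = True <-> False = False
((u ^ r) nand ((u nand r) <-> u)) ^ (r <-> ((u nand r) nor (r nor u))) = True ^ False = True
(u nand (u ^ ~(u ^ (u nor (r nor u))))) <-> (((u ^ r) nand ((u nand r) <-> u)) ^ (r <-> ((u nand r) nor (r nor u)))) = True <-> True = True

True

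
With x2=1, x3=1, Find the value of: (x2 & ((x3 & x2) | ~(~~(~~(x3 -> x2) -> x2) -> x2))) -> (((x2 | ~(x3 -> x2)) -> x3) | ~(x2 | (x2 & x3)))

1

x3 & x2 = 1 & 1 = 1
x3 -> x2 = 1 -> 1 = 1
~(x3 -> x2) = ~1 = 0
~~(x3 -> x2) = ~0 = 1
~~(x3 -> x2) -> x2 = 1 -> 1 = 1
~(~~(x3 -> x2) -> x2) = ~1 = 0
~~(~~(x3 -> x2) -> x2) = ~0 = 1
~~(~~(x3 -> x2) -> x2) -> x2 = 1 -> 1 = 1
~(~~(~~(x3 -> x2) -> x2) -> x2) = ~1 = 0
(x3 & x2) | ~(~~(~~(x3 -> x2) -> x2) -> x2) = 1 | 0 = 1
x2 & ((x3 & x2) | ~(~~(~~(x3 -> x2) -> x2) -> x2)) = 1 & 1 = 1
x3 -> x2 = 1 -> 1 = 1
~(x3 -> x2) = ~1 = 0
x2 | ~(x3 -> x2) = 1 | 0 = 1
(x2 | ~(x3 -> x2)) -> x3 = 1 -> 1 = 1
x2 & x3 = 1 & 1 = 1
x2 | (x2 & x3) = 1 | 1 = 1
~(x2 | (x2 & x3)) = ~1 = 0
((x2 | ~(x3 -> x2)) -> x3) | ~(x2 | (x2 & x3)) = 1 | 0 = 1
(x2 & ((x3 & x2) | ~(~~(~~(x3 -> x2) -> x2) -> x2))) -> (((x2 | ~(x3 -> x2)) -> x3) | ~(x2 | (x2 & x3))) = 1 -> 1 = 1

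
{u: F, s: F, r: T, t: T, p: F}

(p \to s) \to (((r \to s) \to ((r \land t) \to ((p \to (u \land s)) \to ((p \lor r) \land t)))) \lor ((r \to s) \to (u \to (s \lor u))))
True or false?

p \to s = F \to F = T
r \to s = T \to F = F
r \land t = T \land T = T
u \land s = F \land F = F
p \to (u \land s) = F \to F = T
p \lor r = F \lor T = T
(p \lor r) \land t = T \land T = T
(p \to (u \land s)) \to ((p \lor r) \land t) = T \to T = T
(r \land t) \to ((p \to (u \land s)) \to ((p \lor r) \land t)) = T \to T = T
(r \to s) \to ((r \land t) \to ((p \to (u \land s)) \to ((p \lor r) \land t))) = F \to T = T
r \to s = T \to F = F
s \lor u = F \lor F = F
u \to (s \lor u) = F \to F = T
(r \to s) \to (u \to (s \lor u)) = F \to T = T
((r \to s) \to ((r \land t) \to ((p \to (u \land s)) \to ((p \lor r) \land t)))) \lor ((r \to s) \to (u \to (s \lor u))) = T \lor T = T
(p \to s) \to (((r \to s) \to ((r \land t) \to ((p \to (u \land s)) \to ((p \lor r) \land t)))) \lor ((r \to s) \to (u \to (s \lor u)))) = T \to T = T

T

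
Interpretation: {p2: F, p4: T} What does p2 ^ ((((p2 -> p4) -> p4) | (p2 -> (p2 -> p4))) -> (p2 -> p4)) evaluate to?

p2 -> p4 = F -> T = T
(p2 -> p4) -> p4 = T -> T = T
p2 -> p4 = F -> T = T
p2 -> (p2 -> p4) = F -> T = T
((p2 -> p4) -> p4) | (p2 -> (p2 -> p4)) = T | T = T
p2 -> p4 = F -> T = T
(((p2 -> p4) -> p4) | (p2 -> (p2 -> p4))) -> (p2 -> p4) = T -> T = T
p2 ^ ((((p2 -> p4) -> p4) | (p2 -> (p2 -> p4))) -> (p2 -> p4)) = F ^ T = T

T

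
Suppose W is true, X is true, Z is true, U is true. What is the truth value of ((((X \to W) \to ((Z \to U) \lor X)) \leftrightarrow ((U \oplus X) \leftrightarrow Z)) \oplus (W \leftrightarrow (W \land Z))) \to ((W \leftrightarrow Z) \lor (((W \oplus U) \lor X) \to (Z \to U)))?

T

Substituting W=T, X=T, Z=T, U=T:
X \to W = T \to T = T
Z \to U = T \to T = T
(Z \to U) \lor X = T \lor T = T
(X \to W) \to ((Z \to U) \lor X) = T \to T = T
U \oplus X = T \oplus T = F
(U \oplus X) \leftrightarrow Z = F \leftrightarrow T = F
((X \to W) \to ((Z \to U) \lor X)) \leftrightarrow ((U \oplus X) \leftrightarrow Z) = T \leftrightarrow F = F
W \land Z = T \land T = T
W \leftrightarrow (W \land Z) = T \leftrightarrow T = T
(((X \to W) \to ((Z \to U) \lor X)) \leftrightarrow ((U \oplus X) \leftrightarrow Z)) \oplus (W \leftrightarrow (W \land Z)) = F \oplus T = T
W \leftrightarrow Z = T \leftrightarrow T = T
W \oplus U = T \oplus T = F
(W \oplus U) \lor X = F \lor T = T
Z \to U = T \to T = T
((W \oplus U) \lor X) \to (Z \to U) = T \to T = T
(W \leftrightarrow Z) \lor (((W \oplus U) \lor X) \to (Z \to U)) = T \lor T = T
((((X \to W) \to ((Z \to U) \lor X)) \leftrightarrow ((U \oplus X) \leftrightarrow Z)) \oplus (W \leftrightarrow (W \land Z))) \to ((W \leftrightarrow Z) \lor (((W \oplus U) \lor X) \to (Z \to U))) = T \to T = T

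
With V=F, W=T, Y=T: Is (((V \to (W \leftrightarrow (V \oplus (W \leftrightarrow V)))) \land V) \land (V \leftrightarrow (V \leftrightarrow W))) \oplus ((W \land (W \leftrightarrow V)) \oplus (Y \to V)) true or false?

F

Substituting V=F, W=T, Y=T:
W \leftrightarrow V = T \leftrightarrow F = F
V \oplus (W \leftrightarrow V) = F \oplus F = F
W \leftrightarrow (V \oplus (W \leftrightarrow V)) = T \leftrightarrow F = F
V \to (W \leftrightarrow (V \oplus (W \leftrightarrow V))) = F \to F = T
(V \to (W \leftrightarrow (V \oplus (W \leftrightarrow V)))) \land V = T \land F = F
V \leftrightarrow W = F \leftrightarrow T = F
V \leftrightarrow (V \leftrightarrow W) = F \leftrightarrow F = T
((V \to (W \leftrightarrow (V \oplus (W \leftrightarrow V)))) \land V) \land (V \leftrightarrow (V \leftrightarrow W)) = F \land T = F
W \leftrightarrow V = T \leftrightarrow F = F
W \land (W \leftrightarrow V) = T \land F = F
Y \to V = T \to F = F
(W \land (W \leftrightarrow V)) \oplus (Y \to V) = F \oplus F = F
(((V \to (W \leftrightarrow (V \oplus (W \leftrightarrow V)))) \land V) \land (V \leftrightarrow (V \leftrightarrow W))) \oplus ((W \land (W \leftrightarrow V)) \oplus (Y \to V)) = F \oplus F = F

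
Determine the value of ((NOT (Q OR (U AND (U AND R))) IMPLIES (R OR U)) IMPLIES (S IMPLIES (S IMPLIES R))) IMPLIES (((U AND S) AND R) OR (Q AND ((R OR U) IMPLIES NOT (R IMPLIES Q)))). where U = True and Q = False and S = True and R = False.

U AND R = True AND False = False
U AND (U AND R) = True AND False = False
Q OR (U AND (U AND R)) = False OR False = False
NOT (Q OR (U AND (U AND R))) = NOT False = True
R OR U = False OR True = True
NOT (Q OR (U AND (U AND R))) IMPLIES (R OR U) = True IMPLIES True = True
S IMPLIES R = True IMPLIES False = False
S IMPLIES (S IMPLIES R) = True IMPLIES False = False
(NOT (Q OR (U AND (U AND R))) IMPLIES (R OR U)) IMPLIES (S IMPLIES (S IMPLIES R)) = True IMPLIES False = False
U AND S = True AND True = True
(U AND S) AND R = True AND False = False
R OR U = False OR True = True
R IMPLIES Q = False IMPLIES False = True
NOT (R IMPLIES Q) = NOT True = False
(R OR U) IMPLIES NOT (R IMPLIES Q) = True IMPLIES False = False
Q AND ((R OR U) IMPLIES NOT (R IMPLIES Q)) = False AND False = False
((U AND S) AND R) OR (Q AND ((R OR U) IMPLIES NOT (R IMPLIES Q))) = False OR False = False
((NOT (Q OR (U AND (U AND R))) IMPLIES (R OR U)) IMPLIES (S IMPLIES (S IMPLIES R))) IMPLIES (((U AND S) AND R) OR (Q AND ((R OR U) IMPLIES NOT (R IMPLIES Q)))) = False IMPLIES False = True

True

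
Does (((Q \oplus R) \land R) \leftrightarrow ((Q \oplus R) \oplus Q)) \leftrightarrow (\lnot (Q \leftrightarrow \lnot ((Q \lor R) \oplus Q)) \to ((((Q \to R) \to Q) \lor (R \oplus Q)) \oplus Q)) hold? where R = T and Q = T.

Substituting R=T, Q=T:
Q \oplus R = T \oplus T = F
(Q \oplus R) \land R = F \land T = F
Q \oplus R = T \oplus T = F
(Q \oplus R) \oplus Q = F \oplus T = T
((Q \oplus R) \land R) \leftrightarrow ((Q \oplus R) \oplus Q) = F \leftrightarrow T = F
Q \lor R = T \lor T = T
(Q \lor R) \oplus Q = T \oplus T = F
\lnot ((Q \lor R) \oplus Q) = \lnot F = T
Q \leftrightarrow \lnot ((Q \lor R) \oplus Q) = T \leftrightarrow T = T
\lnot (Q \leftrightarrow \lnot ((Q \lor R) \oplus Q)) = \lnot T = F
Q \to R = T \to T = T
(Q \to R) \to Q = T \to T = T
R \oplus Q = T \oplus T = F
((Q \to R) \to Q) \lor (R \oplus Q) = T \lor F = T
(((Q \to R) \to Q) \lor (R \oplus Q)) \oplus Q = T \oplus T = F
\lnot (Q \leftrightarrow \lnot ((Q \lor R) \oplus Q)) \to ((((Q \to R) \to Q) \lor (R \oplus Q)) \oplus Q) = F \to F = T
(((Q \oplus R) \land R) \leftrightarrow ((Q \oplus R) \oplus Q)) \leftrightarrow (\lnot (Q \leftrightarrow \lnot ((Q \lor R) \oplus Q)) \to ((((Q \to R) \to Q) \lor (R \oplus Q)) \oplus Q)) = F \leftrightarrow T = F

F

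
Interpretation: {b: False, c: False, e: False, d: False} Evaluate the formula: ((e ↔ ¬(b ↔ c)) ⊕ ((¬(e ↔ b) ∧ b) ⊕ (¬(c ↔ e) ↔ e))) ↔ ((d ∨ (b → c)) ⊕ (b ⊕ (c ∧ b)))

b ↔ c = False ↔ False = True
¬(b ↔ c) = ¬True = False
e ↔ ¬(b ↔ c) = False ↔ False = True
e ↔ b = False ↔ False = True
¬(e ↔ b) = ¬True = False
¬(e ↔ b) ∧ b = False ∧ False = False
c ↔ e = False ↔ False = True
¬(c ↔ e) = ¬True = False
¬(c ↔ e) ↔ e = False ↔ False = True
(¬(e ↔ b) ∧ b) ⊕ (¬(c ↔ e) ↔ e) = False ⊕ True = True
(e ↔ ¬(b ↔ c)) ⊕ ((¬(e ↔ b) ∧ b) ⊕ (¬(c ↔ e) ↔ e)) = True ⊕ True = False
b → c = False → False = True
d ∨ (b → c) = False ∨ True = True
c ∧ b = False ∧ False = False
b ⊕ (c ∧ b) = False ⊕ False = False
(d ∨ (b → c)) ⊕ (b ⊕ (c ∧ b)) = True ⊕ False = True
((e ↔ ¬(b ↔ c)) ⊕ ((¬(e ↔ b) ∧ b) ⊕ (¬(c ↔ e) ↔ e))) ↔ ((d ∨ (b → c)) ⊕ (b ⊕ (c ∧ b))) = False ↔ True = False

False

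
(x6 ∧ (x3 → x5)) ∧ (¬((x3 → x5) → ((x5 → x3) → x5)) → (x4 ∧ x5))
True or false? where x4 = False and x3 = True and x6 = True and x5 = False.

False

x3 → x5 = True → False = False
x6 ∧ (x3 → x5) = True ∧ False = False
x3 → x5 = True → False = False
x5 → x3 = False → True = True
(x5 → x3) → x5 = True → False = False
(x3 → x5) → ((x5 → x3) → x5) = False → False = True
¬((x3 → x5) → ((x5 → x3) → x5)) = ¬True = False
x4 ∧ x5 = False ∧ False = False
¬((x3 → x5) → ((x5 → x3) → x5)) → (x4 ∧ x5) = False → False = True
(x6 ∧ (x3 → x5)) ∧ (¬((x3 → x5) → ((x5 → x3) → x5)) → (x4 ∧ x5)) = False ∧ True = False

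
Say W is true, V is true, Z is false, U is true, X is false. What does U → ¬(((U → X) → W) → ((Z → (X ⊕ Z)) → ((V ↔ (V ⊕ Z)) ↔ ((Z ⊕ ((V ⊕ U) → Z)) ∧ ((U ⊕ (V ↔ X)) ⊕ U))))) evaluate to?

U → X = True → False = False
(U → X) → W = False → True = True
X ⊕ Z = False ⊕ False = False
Z → (X ⊕ Z) = False → False = True
V ⊕ Z = True ⊕ False = True
V ↔ (V ⊕ Z) = True ↔ True = True
V ⊕ U = True ⊕ True = False
(V ⊕ U) → Z = False → False = True
Z ⊕ ((V ⊕ U) → Z) = False ⊕ True = True
V ↔ X = True ↔ False = False
U ⊕ (V ↔ X) = True ⊕ False = True
(U ⊕ (V ↔ X)) ⊕ U = True ⊕ True = False
(Z ⊕ ((V ⊕ U) → Z)) ∧ ((U ⊕ (V ↔ X)) ⊕ U) = True ∧ False = False
(V ↔ (V ⊕ Z)) ↔ ((Z ⊕ ((V ⊕ U) → Z)) ∧ ((U ⊕ (V ↔ X)) ⊕ U)) = True ↔ False = False
(Z → (X ⊕ Z)) → ((V ↔ (V ⊕ Z)) ↔ ((Z ⊕ ((V ⊕ U) → Z)) ∧ ((U ⊕ (V ↔ X)) ⊕ U))) = True → False = False
((U → X) → W) → ((Z → (X ⊕ Z)) → ((V ↔ (V ⊕ Z)) ↔ ((Z ⊕ ((V ⊕ U) → Z)) ∧ ((U ⊕ (V ↔ X)) ⊕ U)))) = True → False = False
¬(((U → X) → W) → ((Z → (X ⊕ Z)) → ((V ↔ (V ⊕ Z)) ↔ ((Z ⊕ ((V ⊕ U) → Z)) ∧ ((U ⊕ (V ↔ X)) ⊕ U))))) = ¬False = True
U → ¬(((U → X) → W) → ((Z → (X ⊕ Z)) → ((V ↔ (V ⊕ Z)) ↔ ((Z ⊕ ((V ⊕ U) → Z)) ∧ ((U ⊕ (V ↔ X)) ⊕ U))))) = True → True = True

True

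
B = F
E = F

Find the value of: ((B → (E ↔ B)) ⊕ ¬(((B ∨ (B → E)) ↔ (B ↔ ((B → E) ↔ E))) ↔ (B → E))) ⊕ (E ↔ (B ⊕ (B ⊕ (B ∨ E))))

F

E ↔ B = F ↔ F = T
B → (E ↔ B) = F → T = T
B → E = F → F = T
B ∨ (B → E) = F ∨ T = T
B → E = F → F = T
(B → E) ↔ E = T ↔ F = F
B ↔ ((B → E) ↔ E) = F ↔ F = T
(B ∨ (B → E)) ↔ (B ↔ ((B → E) ↔ E)) = T ↔ T = T
B → E = F → F = T
((B ∨ (B → E)) ↔ (B ↔ ((B → E) ↔ E))) ↔ (B → E) = T ↔ T = T
¬(((B ∨ (B → E)) ↔ (B ↔ ((B → E) ↔ E))) ↔ (B → E)) = ¬T = F
(B → (E ↔ B)) ⊕ ¬(((B ∨ (B → E)) ↔ (B ↔ ((B → E) ↔ E))) ↔ (B → E)) = T ⊕ F = T
B ∨ E = F ∨ F = F
B ⊕ (B ∨ E) = F ⊕ F = F
B ⊕ (B ⊕ (B ∨ E)) = F ⊕ F = F
E ↔ (B ⊕ (B ⊕ (B ∨ E))) = F ↔ F = T
((B → (E ↔ B)) ⊕ ¬(((B ∨ (B → E)) ↔ (B ↔ ((B → E) ↔ E))) ↔ (B → E))) ⊕ (E ↔ (B ⊕ (B ⊕ (B ∨ E)))) = T ⊕ T = F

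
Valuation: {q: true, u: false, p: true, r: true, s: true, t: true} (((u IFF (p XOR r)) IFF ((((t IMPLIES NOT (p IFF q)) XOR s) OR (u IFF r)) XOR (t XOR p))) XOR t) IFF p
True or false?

false

p XOR r = true XOR true = false
u IFF (p XOR r) = false IFF false = true
p IFF q = true IFF true = true
NOT (p IFF q) = NOT true = false
t IMPLIES NOT (p IFF q) = true IMPLIES false = false
(t IMPLIES NOT (p IFF q)) XOR s = false XOR true = true
u IFF r = false IFF true = false
((t IMPLIES NOT (p IFF q)) XOR s) OR (u IFF r) = true OR false = true
t XOR p = true XOR true = false
(((t IMPLIES NOT (p IFF q)) XOR s) OR (u IFF r)) XOR (t XOR p) = true XOR false = true
(u IFF (p XOR r)) IFF ((((t IMPLIES NOT (p IFF q)) XOR s) OR (u IFF r)) XOR (t XOR p)) = true IFF true = true
((u IFF (p XOR r)) IFF ((((t IMPLIES NOT (p IFF q)) XOR s) OR (u IFF r)) XOR (t XOR p))) XOR t = true XOR true = false
(((u IFF (p XOR r)) IFF ((((t IMPLIES NOT (p IFF q)) XOR s) OR (u IFF r)) XOR (t XOR p))) XOR t) IFF p = false IFF true = false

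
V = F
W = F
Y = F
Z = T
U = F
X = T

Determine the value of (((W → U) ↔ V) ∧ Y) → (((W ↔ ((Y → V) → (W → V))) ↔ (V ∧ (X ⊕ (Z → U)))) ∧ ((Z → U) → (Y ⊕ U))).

T

W → U = F → F = T
(W → U) ↔ V = T ↔ F = F
((W → U) ↔ V) ∧ Y = F ∧ F = F
Y → V = F → F = T
W → V = F → F = T
(Y → V) → (W → V) = T → T = T
W ↔ ((Y → V) → (W → V)) = F ↔ T = F
Z → U = T → F = F
X ⊕ (Z → U) = T ⊕ F = T
V ∧ (X ⊕ (Z → U)) = F ∧ T = F
(W ↔ ((Y → V) → (W → V))) ↔ (V ∧ (X ⊕ (Z → U))) = F ↔ F = T
Z → U = T → F = F
Y ⊕ U = F ⊕ F = F
(Z → U) → (Y ⊕ U) = F → F = T
((W ↔ ((Y → V) → (W → V))) ↔ (V ∧ (X ⊕ (Z → U)))) ∧ ((Z → U) → (Y ⊕ U)) = T ∧ T = T
(((W → U) ↔ V) ∧ Y) → (((W ↔ ((Y → V) → (W → V))) ↔ (V ∧ (X ⊕ (Z → U)))) ∧ ((Z → U) → (Y ⊕ U))) = F → T = T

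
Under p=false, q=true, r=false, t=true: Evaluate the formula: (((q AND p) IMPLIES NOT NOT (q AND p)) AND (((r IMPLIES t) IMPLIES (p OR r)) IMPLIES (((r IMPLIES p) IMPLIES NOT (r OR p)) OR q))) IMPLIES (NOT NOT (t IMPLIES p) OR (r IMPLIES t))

true

q AND p = true AND false = false
q AND p = true AND false = false
NOT (q AND p) = NOT false = true
NOT NOT (q AND p) = NOT true = false
(q AND p) IMPLIES NOT NOT (q AND p) = false IMPLIES false = true
r IMPLIES t = false IMPLIES true = true
p OR r = false OR false = false
(r IMPLIES t) IMPLIES (p OR r) = true IMPLIES false = false
r IMPLIES p = false IMPLIES false = true
r OR p = false OR false = false
NOT (r OR p) = NOT false = true
(r IMPLIES p) IMPLIES NOT (r OR p) = true IMPLIES true = true
((r IMPLIES p) IMPLIES NOT (r OR p)) OR q = true OR true = true
((r IMPLIES t) IMPLIES (p OR r)) IMPLIES (((r IMPLIES p) IMPLIES NOT (r OR p)) OR q) = false IMPLIES true = true
((q AND p) IMPLIES NOT NOT (q AND p)) AND (((r IMPLIES t) IMPLIES (p OR r)) IMPLIES (((r IMPLIES p) IMPLIES NOT (r OR p)) OR q)) = true AND true = true
t IMPLIES p = true IMPLIES false = false
NOT (t IMPLIES p) = NOT false = true
NOT NOT (t IMPLIES p) = NOT true = false
r IMPLIES t = false IMPLIES true = true
NOT NOT (t IMPLIES p) OR (r IMPLIES t) = false OR true = true
(((q AND p) IMPLIES NOT NOT (q AND p)) AND (((r IMPLIES t) IMPLIES (p OR r)) IMPLIES (((r IMPLIES p) IMPLIES NOT (r OR p)) OR q))) IMPLIES (NOT NOT (t IMPLIES p) OR (r IMPLIES t)) = true IMPLIES true = true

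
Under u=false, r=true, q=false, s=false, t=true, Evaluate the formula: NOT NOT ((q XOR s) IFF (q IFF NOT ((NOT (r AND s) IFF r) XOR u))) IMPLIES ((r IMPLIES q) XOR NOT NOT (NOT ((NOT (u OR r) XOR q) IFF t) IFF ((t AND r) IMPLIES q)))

q XOR s = false XOR false = false
r AND s = true AND false = false
NOT (r AND s) = NOT false = true
NOT (r AND s) IFF r = true IFF true = true
(NOT (r AND s) IFF r) XOR u = true XOR false = true
NOT ((NOT (r AND s) IFF r) XOR u) = NOT true = false
q IFF NOT ((NOT (r AND s) IFF r) XOR u) = false IFF false = true
(q XOR s) IFF (q IFF NOT ((NOT (r AND s) IFF r) XOR u)) = false IFF true = false
NOT ((q XOR s) IFF (q IFF NOT ((NOT (r AND s) IFF r) XOR u))) = NOT false = true
NOT NOT ((q XOR s) IFF (q IFF NOT ((NOT (r AND s) IFF r) XOR u))) = NOT true = false
r IMPLIES q = true IMPLIES false = false
u OR r = false OR true = true
NOT (u OR r) = NOT true = false
NOT (u OR r) XOR q = false XOR false = false
(NOT (u OR r) XOR q) IFF t = false IFF true = false
NOT ((NOT (u OR r) XOR q) IFF t) = NOT false = true
t AND r = true AND true = true
(t AND r) IMPLIES q = true IMPLIES false = false
NOT ((NOT (u OR r) XOR q) IFF t) IFF ((t AND r) IMPLIES q) = true IFF false = false
NOT (NOT ((NOT (u OR r) XOR q) IFF t) IFF ((t AND r) IMPLIES q)) = NOT false = true
NOT NOT (NOT ((NOT (u OR r) XOR q) IFF t) IFF ((t AND r) IMPLIES q)) = NOT true = false
(r IMPLIES q) XOR NOT NOT (NOT ((NOT (u OR r) XOR q) IFF t) IFF ((t AND r) IMPLIES q)) = false XOR false = false
NOT NOT ((q XOR s) IFF (q IFF NOT ((NOT (r AND s) IFF r) XOR u))) IMPLIES ((r IMPLIES q) XOR NOT NOT (NOT ((NOT (u OR r) XOR q) IFF t) IFF ((t AND r) IMPLIES q))) = false IMPLIES false = true

true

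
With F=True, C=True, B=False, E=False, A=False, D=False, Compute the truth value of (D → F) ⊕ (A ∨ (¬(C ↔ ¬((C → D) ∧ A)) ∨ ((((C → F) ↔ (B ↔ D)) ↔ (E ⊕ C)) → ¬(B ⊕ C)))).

True

D → F = False → True = True
C → D = True → False = False
(C → D) ∧ A = False ∧ False = False
¬((C → D) ∧ A) = ¬False = True
C ↔ ¬((C → D) ∧ A) = True ↔ True = True
¬(C ↔ ¬((C → D) ∧ A)) = ¬True = False
C → F = True → True = True
B ↔ D = False ↔ False = True
(C → F) ↔ (B ↔ D) = True ↔ True = True
E ⊕ C = False ⊕ True = True
((C → F) ↔ (B ↔ D)) ↔ (E ⊕ C) = True ↔ True = True
B ⊕ C = False ⊕ True = True
¬(B ⊕ C) = ¬True = False
(((C → F) ↔ (B ↔ D)) ↔ (E ⊕ C)) → ¬(B ⊕ C) = True → False = False
¬(C ↔ ¬((C → D) ∧ A)) ∨ ((((C → F) ↔ (B ↔ D)) ↔ (E ⊕ C)) → ¬(B ⊕ C)) = False ∨ False = False
A ∨ (¬(C ↔ ¬((C → D) ∧ A)) ∨ ((((C → F) ↔ (B ↔ D)) ↔ (E ⊕ C)) → ¬(B ⊕ C))) = False ∨ False = False
(D → F) ⊕ (A ∨ (¬(C ↔ ¬((C → D) ∧ A)) ∨ ((((C → F) ↔ (B ↔ D)) ↔ (E ⊕ C)) → ¬(B ⊕ C)))) = True ⊕ False = True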